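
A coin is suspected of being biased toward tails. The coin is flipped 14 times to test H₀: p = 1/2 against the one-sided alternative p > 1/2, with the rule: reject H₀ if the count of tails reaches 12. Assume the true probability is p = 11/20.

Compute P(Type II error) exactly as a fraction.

805268516435735481/819200000000000000

A Type II error is failing to reject when Ha holds: with p = 11/20, β = P(S ≤ 11).
Adding the binomial probabilities P(S=0)+…+P(S=11) at p = 11/20 gives 805268516435735481/819200000000000000.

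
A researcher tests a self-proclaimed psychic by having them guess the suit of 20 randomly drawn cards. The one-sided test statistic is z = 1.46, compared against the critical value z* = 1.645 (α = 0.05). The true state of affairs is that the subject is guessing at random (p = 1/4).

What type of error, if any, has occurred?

The conventional null hypothesis is that the subject is guessing at random (p = 1/4).
Since z = 1.46 ≤ z* = 1.645, H₀ is not rejected.
H₀ is true (actually the subject is guessing at random (p = 1/4)).
The decision matches the true state — no error.

No error (correct decision).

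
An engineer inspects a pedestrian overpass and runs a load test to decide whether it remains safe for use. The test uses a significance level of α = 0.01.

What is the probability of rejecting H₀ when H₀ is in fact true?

The significance level α is, by definition, the probability of a Type I error — P(reject H₀ | H₀ true).

0.01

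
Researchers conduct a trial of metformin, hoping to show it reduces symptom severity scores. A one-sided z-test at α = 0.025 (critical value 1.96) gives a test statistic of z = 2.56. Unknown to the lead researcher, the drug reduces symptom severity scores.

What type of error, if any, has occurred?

The conventional null hypothesis is that the drug has no effect on symptom severity scores.
Since z = 2.56 > z* = 1.96, H₀ is rejected.
H₀ is false (actually the drug reduces symptom severity scores).
The decision matches the true state — no error.

No error — this is a correct decision.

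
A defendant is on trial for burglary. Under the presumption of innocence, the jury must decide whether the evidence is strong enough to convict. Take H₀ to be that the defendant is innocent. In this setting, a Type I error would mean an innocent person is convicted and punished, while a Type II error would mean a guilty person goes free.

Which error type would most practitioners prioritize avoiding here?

Type I error

The Type I consequence (an innocent person is convicted and punished) is more severe than the Type II consequence (a guilty person goes free).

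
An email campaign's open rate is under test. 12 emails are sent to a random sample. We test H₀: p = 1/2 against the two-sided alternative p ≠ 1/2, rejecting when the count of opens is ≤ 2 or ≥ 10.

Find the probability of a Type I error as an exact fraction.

Under H₀, X ~ Binomial(12, 1/2); α is the probability of landing in either tail, P(X ≤ 2) + P(X ≥ 10).
Each tail has probability (1 + 12 + 66)/4096; doubling gives α = 158/4096 = 79/2048.

79/2048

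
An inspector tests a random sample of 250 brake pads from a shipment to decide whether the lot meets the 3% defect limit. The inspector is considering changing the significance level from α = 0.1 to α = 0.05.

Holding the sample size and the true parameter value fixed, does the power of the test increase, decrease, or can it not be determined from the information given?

It decreases.

A smaller α moves the rejection region further into the tail. With the alternative true, more outcomes now fall outside the rejection region, so failing to reject becomes more likely.
Since power = 1 − β and β increases, power decreases.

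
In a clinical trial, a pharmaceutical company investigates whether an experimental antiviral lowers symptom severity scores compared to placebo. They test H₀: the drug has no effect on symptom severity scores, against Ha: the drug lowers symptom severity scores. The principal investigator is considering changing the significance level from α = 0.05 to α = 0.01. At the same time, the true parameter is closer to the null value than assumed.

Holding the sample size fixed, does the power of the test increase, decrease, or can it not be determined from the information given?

Tightening α shrinks the rejection region. When Ha holds, fewer sample outcomes clear the stricter threshold, so more fall in the acceptance region. A smaller departure from H₀ means the test statistic under Ha is distributed closer to where it would be under H₀; rejection becomes less likely. Both changes push β in the same direction.
Since power = 1 − β and β increases, power decreases.

It decreases.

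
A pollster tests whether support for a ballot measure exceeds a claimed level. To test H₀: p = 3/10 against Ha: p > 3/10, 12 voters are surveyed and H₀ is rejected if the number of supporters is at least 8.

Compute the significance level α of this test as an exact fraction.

948937113/100000000000

α = P(reject H₀ | H₀ true) = P(K ≥ 8 | p = 3/10), with K ~ Binomial(12, 3/10).
Summing C(12,j)(3/10)^j(7/10)^{12−j} for j = 8,…,12 gives 948937113/100000000000.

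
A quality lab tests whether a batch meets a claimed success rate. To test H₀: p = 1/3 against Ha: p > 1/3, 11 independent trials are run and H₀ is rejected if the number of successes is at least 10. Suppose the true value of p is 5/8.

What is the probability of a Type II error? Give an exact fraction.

β = P(fail to reject H₀ | Ha true) = P(S ≤ 9 | p = 5/8), S ~ Binomial(11, 5/8).
Summing C(11,j)·(5/8)^j·(3/8)^{11-j} for j = 0..9 gives 4109420421/4294967296.

4109420421/4294967296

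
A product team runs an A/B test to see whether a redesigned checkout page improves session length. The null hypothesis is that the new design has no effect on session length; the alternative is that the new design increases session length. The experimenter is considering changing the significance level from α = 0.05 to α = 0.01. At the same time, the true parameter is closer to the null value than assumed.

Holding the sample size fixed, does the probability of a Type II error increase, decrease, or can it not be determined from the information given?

It increases.

Tightening α shrinks the rejection region. When Ha holds, fewer sample outcomes clear the stricter threshold, so more fall in the acceptance region. A smaller true effect puts the Ha sampling distribution closer to H₀, so more of it falls in the non-rejection region. Both changes push β in the same direction.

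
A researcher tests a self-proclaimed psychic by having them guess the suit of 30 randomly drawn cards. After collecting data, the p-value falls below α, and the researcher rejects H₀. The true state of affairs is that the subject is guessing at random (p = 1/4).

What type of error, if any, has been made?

Type I error

The conventional null hypothesis here is that the subject is guessing at random (p = 1/4).
H₀ was rejected, but H₀ is actually true.
Rejecting a true null hypothesis is a Type I error (false positive).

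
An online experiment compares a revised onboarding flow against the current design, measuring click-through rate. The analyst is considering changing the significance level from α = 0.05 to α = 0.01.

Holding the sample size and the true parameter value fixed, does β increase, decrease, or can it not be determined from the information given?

Tightening α shrinks the rejection region. When Ha holds, fewer sample outcomes clear the stricter threshold, so more fall in the acceptance region.

It increases.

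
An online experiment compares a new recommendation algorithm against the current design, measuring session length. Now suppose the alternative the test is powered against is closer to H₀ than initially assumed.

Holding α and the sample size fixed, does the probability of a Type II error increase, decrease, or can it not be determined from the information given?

It increases.

A smaller true effect puts the Ha sampling distribution closer to H₀, so more of it falls in the non-rejection region.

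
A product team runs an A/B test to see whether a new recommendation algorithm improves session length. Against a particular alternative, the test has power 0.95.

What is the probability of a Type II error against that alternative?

0.05

Power = 1 − β, so β = 1 − 0.95 = 0.05.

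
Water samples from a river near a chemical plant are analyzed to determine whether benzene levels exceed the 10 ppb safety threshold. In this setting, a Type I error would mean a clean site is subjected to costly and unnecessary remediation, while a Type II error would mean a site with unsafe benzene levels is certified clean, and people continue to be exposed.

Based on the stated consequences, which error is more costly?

Type II error

The Type II consequence (a site with unsafe benzene levels is certified clean, and people continue to be exposed) is more severe than the Type I consequence (a clean site is subjected to costly and unnecessary remediation).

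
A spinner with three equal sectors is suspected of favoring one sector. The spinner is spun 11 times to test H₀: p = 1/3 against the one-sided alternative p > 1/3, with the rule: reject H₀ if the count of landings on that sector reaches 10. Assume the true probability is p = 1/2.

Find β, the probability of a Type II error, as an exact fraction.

509/512

Under the alternative p = 1/2, Y ~ Binomial(11, 1/2); β is the probability the test does not reject, P(Y < 10).
Equivalently, β = 1 − P(Y ≥ 10) = 509/512.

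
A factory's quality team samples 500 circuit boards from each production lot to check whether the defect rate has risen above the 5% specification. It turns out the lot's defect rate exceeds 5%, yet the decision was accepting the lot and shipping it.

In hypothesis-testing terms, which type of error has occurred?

The null hypothesis here is that the lot's defect rate is 5% (within specification).
'Accepting the lot and shipping it' corresponds to failing to reject H₀.
H₀ was not rejected but H₀ is false — a Type II error (false negative).

Type II error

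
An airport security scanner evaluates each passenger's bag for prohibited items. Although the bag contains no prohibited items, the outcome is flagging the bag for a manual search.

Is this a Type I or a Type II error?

The null hypothesis here is that the bag contains no prohibited items.
'Flagging the bag for a manual search' corresponds to rejecting H₀.
H₀ was rejected but H₀ is true — a Type I error (false positive).

Type I error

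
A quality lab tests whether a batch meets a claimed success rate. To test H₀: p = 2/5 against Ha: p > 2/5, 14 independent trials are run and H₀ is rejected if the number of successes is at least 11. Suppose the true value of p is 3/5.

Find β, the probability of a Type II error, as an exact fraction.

5344795024/6103515625

Under the alternative p = 3/5, X ~ Binomial(14, 3/5); β is the probability the test does not reject, P(X < 11).
Summing C(14,j)·(3/5)^j·(2/5)^{14-j} for j = 0..10 gives 5344795024/6103515625.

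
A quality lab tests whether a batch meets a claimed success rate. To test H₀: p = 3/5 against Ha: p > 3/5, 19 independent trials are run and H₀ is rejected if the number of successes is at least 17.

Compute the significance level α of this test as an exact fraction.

α = P(reject H₀ | H₀ true) = P(S ≥ 17 | p = 3/5), with S ~ Binomial(19, 3/5).
P(S ≥ 17) = Σ_{j=17}^{19} C(19,j)·(3/5)^j·(2/5)^{19-j} = 104216111541/19073486328125.

104216111541/19073486328125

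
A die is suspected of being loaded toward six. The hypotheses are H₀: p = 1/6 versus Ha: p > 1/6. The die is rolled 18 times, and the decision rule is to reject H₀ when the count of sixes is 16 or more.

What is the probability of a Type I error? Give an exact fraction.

The Type I error probability is α = P(X ≥ 16) computed under H₀, where X ~ Binomial(18, 1/6).
Adding the binomial terms for j = 16 through 18 with p = 1/6 yields 979/25389989167104.

979/25389989167104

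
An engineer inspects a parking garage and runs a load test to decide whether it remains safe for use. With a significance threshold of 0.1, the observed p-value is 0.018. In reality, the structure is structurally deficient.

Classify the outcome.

The conventional null hypothesis is that the structure meets the required load capacity (safe).
Since p = 0.018 < α = 0.1, H₀ is rejected.
H₀ is false (actually the structure is structurally deficient).
The decision matches the true state — no error.

Neither — the decision is correct.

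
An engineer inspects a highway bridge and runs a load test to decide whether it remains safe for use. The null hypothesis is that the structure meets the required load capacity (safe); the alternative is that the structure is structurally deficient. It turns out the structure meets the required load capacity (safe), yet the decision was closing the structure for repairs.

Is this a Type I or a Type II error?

'Closing the structure for repairs' corresponds to rejecting H₀.
H₀ was rejected but H₀ is true — a Type I error (false positive).

Type I error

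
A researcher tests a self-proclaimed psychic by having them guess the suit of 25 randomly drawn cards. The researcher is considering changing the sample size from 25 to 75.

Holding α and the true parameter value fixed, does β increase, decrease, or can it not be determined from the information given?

A larger sample reduces the standard error, pulling the sampling distribution under Ha further from the non-rejection region.

It decreases.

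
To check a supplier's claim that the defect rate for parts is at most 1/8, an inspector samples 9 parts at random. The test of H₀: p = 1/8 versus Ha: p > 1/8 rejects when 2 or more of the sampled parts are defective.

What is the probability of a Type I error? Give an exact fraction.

2623807/8388608

The significance level is the probability, assuming p = 1/8, of seeing 2 or more defectives in 9 draws.
α = 1 − P(X ≤ 1) = 1 − 5764801/8388608 = 2623807/8388608.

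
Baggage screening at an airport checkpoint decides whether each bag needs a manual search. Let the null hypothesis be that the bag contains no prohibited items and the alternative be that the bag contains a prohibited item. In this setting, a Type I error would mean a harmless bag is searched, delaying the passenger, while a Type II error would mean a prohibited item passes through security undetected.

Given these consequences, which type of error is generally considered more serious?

Type II error

The Type II consequence (a prohibited item passes through security undetected) is more severe than the Type I consequence (a harmless bag is searched, delaying the passenger).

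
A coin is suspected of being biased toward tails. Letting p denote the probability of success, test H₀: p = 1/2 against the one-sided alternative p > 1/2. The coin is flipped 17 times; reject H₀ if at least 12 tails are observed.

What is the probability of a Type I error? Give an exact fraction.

Under H₀, X ~ Binomial(17, 1/2), and α = P(X ≥ 12).
That's C(17,12) + C(17,13) + C(17,14) + C(17,15) + C(17,16) + C(17,17) over 2^17, i.e. (6188 + 2380 + 680 + 136 + 17 + 1)/131072 = 9402/131072 = 4701/65536.

4701/65536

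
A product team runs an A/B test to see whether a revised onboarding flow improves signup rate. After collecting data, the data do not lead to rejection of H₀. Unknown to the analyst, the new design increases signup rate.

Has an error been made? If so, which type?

Type II error

The conventional null hypothesis here is that the new design has no effect on signup rate.
H₀ was not rejected, but H₀ is actually false.
Failing to reject a false null hypothesis is a Type II error (false negative).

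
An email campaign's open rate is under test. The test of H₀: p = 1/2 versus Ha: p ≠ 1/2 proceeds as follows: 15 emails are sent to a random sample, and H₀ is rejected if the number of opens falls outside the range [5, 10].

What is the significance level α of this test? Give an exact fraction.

1941/16384

The significance level is the null-hypothesis probability of the rejection region {≤4} ∪ {≥11}.
By symmetry, α = 2·P(X ≤ 4) = 2·(1 + 15 + 105 + 455 + 1365)/32768 = 3882/32768 = 1941/16384.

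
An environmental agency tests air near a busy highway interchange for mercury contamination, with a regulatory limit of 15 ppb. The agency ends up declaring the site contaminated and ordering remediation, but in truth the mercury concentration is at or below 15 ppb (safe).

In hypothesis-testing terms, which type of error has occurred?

Type I error

The null hypothesis here is that the mercury concentration is at or below 15 ppb (safe).
'Declaring the site contaminated and ordering remediation' corresponds to rejecting H₀.
H₀ was rejected but H₀ is true — a Type I error (false positive).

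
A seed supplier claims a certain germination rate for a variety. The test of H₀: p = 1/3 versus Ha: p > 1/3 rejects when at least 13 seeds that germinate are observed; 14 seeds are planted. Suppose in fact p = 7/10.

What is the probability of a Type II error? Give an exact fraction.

A Type II error is failing to reject when Ha holds: with p = 7/10, β = P(Y ≤ 12).
Equivalently, β = 1 − P(Y ≥ 13) = 95252438490057/100000000000000.

95252438490057/100000000000000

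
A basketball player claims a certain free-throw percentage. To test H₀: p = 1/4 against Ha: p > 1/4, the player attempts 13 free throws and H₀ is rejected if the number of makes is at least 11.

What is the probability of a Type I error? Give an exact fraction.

α = P(reject H₀ | H₀ true) = P(K ≥ 11 | p = 1/4), with K ~ Binomial(13, 1/4).
P(K ≥ 11) = Σ_{j=11}^{13} C(13,j)·(1/4)^j·(3/4)^{13-j} = 371/33554432.

371/33554432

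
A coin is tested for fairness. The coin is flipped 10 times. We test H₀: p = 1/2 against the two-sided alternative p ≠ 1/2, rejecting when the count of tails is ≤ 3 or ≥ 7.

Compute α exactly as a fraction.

11/32

α = P(S ≤ 3 or S ≥ 7 | p = 1/2), S ~ Binomial(10, 1/2).
The two tails are symmetric, so α = 2·(1 + 10 + 45 + 120)/2^10 = 352/1024 = 11/32.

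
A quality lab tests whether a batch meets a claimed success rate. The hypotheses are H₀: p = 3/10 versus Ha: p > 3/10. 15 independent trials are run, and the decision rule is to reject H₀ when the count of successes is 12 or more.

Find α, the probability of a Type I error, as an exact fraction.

11457336519/125000000000000

Under H₀, X ~ Binomial(15, 3/10), and α = P(X ≥ 12).
Summing C(15,j)(3/10)^j(7/10)^{15−j} for j = 12,…,15 gives 11457336519/125000000000000.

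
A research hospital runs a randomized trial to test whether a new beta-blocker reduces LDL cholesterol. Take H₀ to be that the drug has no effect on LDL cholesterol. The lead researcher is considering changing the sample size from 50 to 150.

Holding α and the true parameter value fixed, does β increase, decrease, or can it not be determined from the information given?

More data shrinks sampling variability; the test statistic under Ha concentrates further from the null value, making rejection more likely.

It decreases.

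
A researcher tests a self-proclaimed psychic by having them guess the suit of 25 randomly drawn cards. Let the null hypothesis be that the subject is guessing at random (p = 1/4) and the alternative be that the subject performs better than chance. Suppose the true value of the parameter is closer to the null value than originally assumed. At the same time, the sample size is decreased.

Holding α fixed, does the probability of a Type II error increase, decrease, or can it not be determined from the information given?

It increases.

A smaller departure from H₀ means the test statistic under Ha is distributed closer to where it would be under H₀; rejection becomes less likely. Reducing n widens both sampling distributions, so the test has less ability to distinguish Ha from H₀. Both changes push β in the same direction.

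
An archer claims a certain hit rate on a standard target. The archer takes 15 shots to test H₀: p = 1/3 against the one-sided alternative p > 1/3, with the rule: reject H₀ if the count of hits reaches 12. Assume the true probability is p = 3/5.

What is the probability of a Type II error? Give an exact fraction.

Under the alternative p = 3/5, X ~ Binomial(15, 3/5); β is the probability the test does not reject, P(X < 12).
Adding the binomial probabilities P(X=0)+…+P(X=11) at p = 3/5 gives 27755679248/30517578125.

27755679248/30517578125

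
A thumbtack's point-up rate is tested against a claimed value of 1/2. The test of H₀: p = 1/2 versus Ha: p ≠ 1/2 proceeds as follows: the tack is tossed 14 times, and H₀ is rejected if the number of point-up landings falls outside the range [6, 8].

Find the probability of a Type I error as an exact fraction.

3473/8192

α = P(K ≤ 5 or K ≥ 9 | p = 1/2), K ~ Binomial(14, 1/2).
Each tail has probability (1 + 14 + 91 + 364 + 1001 + 2002)/16384; doubling gives α = 6946/16384 = 3473/8192.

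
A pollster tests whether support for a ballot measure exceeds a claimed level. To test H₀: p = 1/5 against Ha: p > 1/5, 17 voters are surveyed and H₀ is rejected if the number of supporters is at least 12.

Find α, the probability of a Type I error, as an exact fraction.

Under H₀, Y ~ Binomial(17, 1/5), and α = P(Y ≥ 12).
Adding the binomial terms for j = 12 through 17 with p = 1/5 yields 6991557/762939453125.

6991557/762939453125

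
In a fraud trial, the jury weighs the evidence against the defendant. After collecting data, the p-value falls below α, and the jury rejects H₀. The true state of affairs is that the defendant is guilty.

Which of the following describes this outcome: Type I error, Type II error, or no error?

Neither — the decision is correct.

The conventional null hypothesis here is that the defendant is innocent.
The test rejected a false H₀ — the decision matches the true state.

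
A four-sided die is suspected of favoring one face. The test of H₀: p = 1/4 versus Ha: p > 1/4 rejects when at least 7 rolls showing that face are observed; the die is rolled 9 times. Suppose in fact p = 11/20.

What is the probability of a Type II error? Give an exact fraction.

54431799039/64000000000

Under the alternative p = 11/20, K ~ Binomial(9, 11/20); β is the probability the test does not reject, P(K < 7).
Equivalently, β = 1 − P(K ≥ 7) = 54431799039/64000000000.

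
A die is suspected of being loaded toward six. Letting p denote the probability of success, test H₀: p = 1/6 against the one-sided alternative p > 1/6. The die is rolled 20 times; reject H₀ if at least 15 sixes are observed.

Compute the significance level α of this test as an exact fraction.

1434041/101559956668416

Under H₀, K ~ Binomial(20, 1/6), and α = P(K ≥ 15).
Adding the binomial terms for j = 15 through 20 with p = 1/6 yields 1434041/101559956668416.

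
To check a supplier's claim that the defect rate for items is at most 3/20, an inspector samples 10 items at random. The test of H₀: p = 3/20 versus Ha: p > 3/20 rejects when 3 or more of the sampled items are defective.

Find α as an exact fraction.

The significance level is the probability, assuming p = 3/20, of seeing 3 or more defectives in 10 draws.
Via the complement, α = 1 − Σ_{j=0}^{2} C(10,j)(3/20)^j(17/20)^{10-j} = 460297010259/2560000000000.

460297010259/2560000000000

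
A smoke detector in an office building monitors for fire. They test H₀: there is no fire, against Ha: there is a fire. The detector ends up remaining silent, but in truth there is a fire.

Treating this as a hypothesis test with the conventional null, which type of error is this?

Type II error

'Remaining silent' corresponds to failing to reject H₀.
H₀ was not rejected but H₀ is false — a Type II error (false negative).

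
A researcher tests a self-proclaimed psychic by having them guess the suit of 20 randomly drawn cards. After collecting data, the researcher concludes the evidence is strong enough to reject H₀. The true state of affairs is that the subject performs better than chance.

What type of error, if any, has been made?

Neither — the decision is correct.

The conventional null hypothesis here is that the subject is guessing at random (p = 1/4).
The test rejected a false H₀ — the decision matches the true state.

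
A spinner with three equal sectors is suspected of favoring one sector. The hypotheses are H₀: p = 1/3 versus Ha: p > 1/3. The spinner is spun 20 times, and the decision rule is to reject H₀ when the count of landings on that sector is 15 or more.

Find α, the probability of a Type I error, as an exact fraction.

64841/387420489

The Type I error probability is α = P(Y ≥ 15) computed under H₀, where Y ~ Binomial(20, 1/3).
P(Y ≥ 15) = Σ_{j=15}^{20} C(20,j)·(1/3)^j·(2/3)^{20-j} = 64841/387420489.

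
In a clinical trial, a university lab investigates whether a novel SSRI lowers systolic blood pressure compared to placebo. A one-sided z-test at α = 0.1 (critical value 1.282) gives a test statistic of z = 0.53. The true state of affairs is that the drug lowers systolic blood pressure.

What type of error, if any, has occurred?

The conventional null hypothesis is that the drug has no effect on systolic blood pressure.
Since z = 0.53 ≤ z* = 1.282, H₀ is not rejected.
H₀ is false (actually the drug lowers systolic blood pressure).
Failing to reject a false H₀ is a Type II error.

Type II error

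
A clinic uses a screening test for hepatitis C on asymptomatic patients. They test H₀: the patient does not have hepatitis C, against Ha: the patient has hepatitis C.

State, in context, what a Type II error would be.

A Type II error is failing to reject H₀ when H₀ is false.
Here that means clearing the patient as negative when actually the patient has hepatitis C.

A Type II error would mean concluding that the patient does not have hepatitis C (or at least failing to establish that the patient has hepatitis C) when in fact the patient has hepatitis C.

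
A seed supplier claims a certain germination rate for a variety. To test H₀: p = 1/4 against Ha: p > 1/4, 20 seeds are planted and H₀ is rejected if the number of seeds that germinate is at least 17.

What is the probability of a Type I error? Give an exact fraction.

Under H₀, Y ~ Binomial(20, 1/4), and α = P(Y ≥ 17).
Adding the binomial terms for j = 17 through 20 with p = 1/4 yields 32551/1099511627776.

32551/1099511627776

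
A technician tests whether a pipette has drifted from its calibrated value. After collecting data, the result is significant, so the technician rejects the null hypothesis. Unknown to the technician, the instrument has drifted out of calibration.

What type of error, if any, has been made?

The conventional null hypothesis here is that the instrument is correctly calibrated.
The test rejected a false H₀ — the decision matches the true state.

Neither — the decision is correct.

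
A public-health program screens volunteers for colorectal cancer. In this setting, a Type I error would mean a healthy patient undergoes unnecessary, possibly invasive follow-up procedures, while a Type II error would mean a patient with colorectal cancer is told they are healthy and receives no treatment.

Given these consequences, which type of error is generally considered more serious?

Type II error

The Type II consequence (a patient with colorectal cancer is told they are healthy and receives no treatment) is more severe than the Type I consequence (a healthy patient undergoes unnecessary, possibly invasive follow-up procedures).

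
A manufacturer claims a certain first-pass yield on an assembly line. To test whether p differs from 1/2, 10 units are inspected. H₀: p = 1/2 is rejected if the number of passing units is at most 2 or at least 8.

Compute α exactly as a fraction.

7/64

Under H₀, Y ~ Binomial(10, 1/2); α is the probability of landing in either tail, P(Y ≤ 2) + P(Y ≥ 8).
Each tail has probability (1 + 10 + 45)/1024; doubling gives α = 112/1024 = 7/64.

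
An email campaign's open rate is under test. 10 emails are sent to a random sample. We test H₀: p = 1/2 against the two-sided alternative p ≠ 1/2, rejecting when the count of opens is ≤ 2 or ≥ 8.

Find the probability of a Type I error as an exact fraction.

α = P(K ≤ 2 or K ≥ 8 | p = 1/2), K ~ Binomial(10, 1/2).
Each tail has probability (1 + 10 + 45)/1024; doubling gives α = 112/1024 = 7/64.

7/64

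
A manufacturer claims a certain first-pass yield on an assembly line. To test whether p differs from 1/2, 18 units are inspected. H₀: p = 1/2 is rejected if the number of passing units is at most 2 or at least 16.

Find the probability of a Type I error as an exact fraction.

Under H₀, S ~ Binomial(18, 1/2); α is the probability of landing in either tail, P(S ≤ 2) + P(S ≥ 16).
The two tails are symmetric, so α = 2·(1 + 18 + 153)/2^18 = 344/262144 = 43/32768.

43/32768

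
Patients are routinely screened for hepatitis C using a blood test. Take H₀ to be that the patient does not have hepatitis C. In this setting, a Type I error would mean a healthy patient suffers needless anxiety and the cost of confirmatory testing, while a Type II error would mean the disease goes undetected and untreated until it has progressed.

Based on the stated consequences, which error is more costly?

Type II error

The Type II consequence (the disease goes undetected and untreated until it has progressed) is more severe than the Type I consequence (a healthy patient suffers needless anxiety and the cost of confirmatory testing).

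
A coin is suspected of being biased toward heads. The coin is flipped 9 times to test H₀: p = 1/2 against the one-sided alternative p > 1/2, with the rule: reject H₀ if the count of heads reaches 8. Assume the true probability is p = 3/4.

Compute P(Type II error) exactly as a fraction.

β = P(fail to reject H₀ | Ha true) = P(Y ≤ 7 | p = 3/4), Y ~ Binomial(9, 3/4).
Adding the binomial probabilities P(Y=0)+…+P(Y=7) at p = 3/4 gives 45853/65536.

45853/65536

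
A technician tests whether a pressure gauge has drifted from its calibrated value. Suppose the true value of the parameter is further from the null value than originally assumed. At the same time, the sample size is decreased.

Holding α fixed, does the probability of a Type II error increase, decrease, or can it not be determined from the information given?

Cannot be determined from the information given.

The first change alone would make β decrease; the second alone would make β increase. Which effect dominates depends on the magnitudes, which are not given.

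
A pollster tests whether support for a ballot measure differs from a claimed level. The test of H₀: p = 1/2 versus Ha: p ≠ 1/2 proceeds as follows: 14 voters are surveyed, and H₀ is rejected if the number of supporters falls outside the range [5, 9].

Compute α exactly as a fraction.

1471/8192

Under H₀, X ~ Binomial(14, 1/2); α is the probability of landing in either tail, P(X ≤ 4) + P(X ≥ 10).
The two tails are symmetric, so α = 2·(1 + 14 + 91 + 364 + 1001)/2^14 = 2942/16384 = 1471/8192.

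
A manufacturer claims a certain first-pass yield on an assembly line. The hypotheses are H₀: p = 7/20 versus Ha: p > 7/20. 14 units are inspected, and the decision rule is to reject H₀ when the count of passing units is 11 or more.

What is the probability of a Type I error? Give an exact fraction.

Under H₀, Y ~ Binomial(14, 7/20), and α = P(Y ≥ 11).
Summing C(14,j)(7/20)^j(13/20)^{14−j} for j = 11,…,14 gives 906230596911073/819200000000000000.

906230596911073/819200000000000000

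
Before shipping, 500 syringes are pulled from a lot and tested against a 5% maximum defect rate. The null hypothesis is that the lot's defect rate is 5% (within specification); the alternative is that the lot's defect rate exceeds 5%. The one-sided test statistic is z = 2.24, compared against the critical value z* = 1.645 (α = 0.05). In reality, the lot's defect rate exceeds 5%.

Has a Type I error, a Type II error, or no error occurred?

Since z = 2.24 > z* = 1.645, H₀ is rejected.
H₀ is false (actually the lot's defect rate exceeds 5%).
The decision matches the true state — no error.

No error (correct decision).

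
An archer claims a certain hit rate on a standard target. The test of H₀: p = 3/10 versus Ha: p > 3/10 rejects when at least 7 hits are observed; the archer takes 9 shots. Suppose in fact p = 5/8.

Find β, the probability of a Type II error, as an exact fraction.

24101307/33554432

Under the alternative p = 5/8, S ~ Binomial(9, 5/8); β is the probability the test does not reject, P(S < 7).
Equivalently, β = 1 − P(S ≥ 7) = 24101307/33554432.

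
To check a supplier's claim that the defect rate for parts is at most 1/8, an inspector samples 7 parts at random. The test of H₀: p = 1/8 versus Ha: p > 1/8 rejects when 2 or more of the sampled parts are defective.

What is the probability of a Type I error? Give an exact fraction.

225033/1048576

α = P(reject H₀ | H₀ true) = P(X ≥ 2 | p = 1/8), X ~ Binomial(7, 1/8).
Via the complement, α = 1 − Σ_{j=0}^{1} C(7,j)(1/8)^j(7/8)^{7-j} = 225033/1048576.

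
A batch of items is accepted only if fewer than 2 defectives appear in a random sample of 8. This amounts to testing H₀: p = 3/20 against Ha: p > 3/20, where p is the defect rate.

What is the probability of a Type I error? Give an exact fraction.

8776114407/25600000000

The significance level is the probability, assuming p = 3/20, of seeing 2 or more defectives in 8 draws.
α = 1 − P(K ≤ 1) = 1 − 16823885593/25600000000 = 8776114407/25600000000.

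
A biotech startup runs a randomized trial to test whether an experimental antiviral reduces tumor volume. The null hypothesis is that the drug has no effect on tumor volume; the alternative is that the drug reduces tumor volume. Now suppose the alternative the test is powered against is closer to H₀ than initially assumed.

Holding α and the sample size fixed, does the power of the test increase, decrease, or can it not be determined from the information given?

It decreases.

A smaller departure from H₀ means the test statistic under Ha is distributed closer to where it would be under H₀; rejection becomes less likely.
Since power = 1 − β and β increases, power decreases.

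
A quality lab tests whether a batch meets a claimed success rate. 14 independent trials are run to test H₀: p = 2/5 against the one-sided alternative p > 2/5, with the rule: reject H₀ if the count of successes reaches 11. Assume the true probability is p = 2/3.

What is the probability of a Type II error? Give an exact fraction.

3533689/4782969

β = P(fail to reject H₀ | Ha true) = P(Y ≤ 10 | p = 2/3), Y ~ Binomial(14, 2/3).
Adding the binomial probabilities P(Y=0)+…+P(Y=10) at p = 2/3 gives 3533689/4782969.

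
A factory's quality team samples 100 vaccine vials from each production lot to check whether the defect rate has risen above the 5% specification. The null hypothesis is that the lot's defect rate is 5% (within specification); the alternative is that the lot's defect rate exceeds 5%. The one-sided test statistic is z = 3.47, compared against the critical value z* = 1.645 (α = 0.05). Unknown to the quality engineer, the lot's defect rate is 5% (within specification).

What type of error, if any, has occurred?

Type I error

Since z = 3.47 > z* = 1.645, H₀ is rejected.
H₀ is true (actually the lot's defect rate is 5% (within specification)).
Rejecting a true H₀ is a Type I error.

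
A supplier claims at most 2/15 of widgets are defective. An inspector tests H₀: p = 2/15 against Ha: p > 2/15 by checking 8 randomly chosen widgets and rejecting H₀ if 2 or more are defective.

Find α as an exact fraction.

Under H₀, X ~ Binomial(8, 2/15); the Type I error rate is P(X ≥ 2).
Via the complement, α = 1 − Σ_{j=0}^{1} C(8,j)(2/15)^j(13/15)^{8-j} = 743183632/2562890625.

743183632/2562890625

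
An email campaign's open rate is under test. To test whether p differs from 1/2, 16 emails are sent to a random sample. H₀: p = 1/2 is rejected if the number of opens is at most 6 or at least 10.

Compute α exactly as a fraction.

α = P(X ≤ 6 or X ≥ 10 | p = 1/2), X ~ Binomial(16, 1/2).
Each tail has probability (1 + 16 + 120 + 560 + 1820 + 4368 + 8008)/65536; doubling gives α = 29786/65536 = 14893/32768.

14893/32768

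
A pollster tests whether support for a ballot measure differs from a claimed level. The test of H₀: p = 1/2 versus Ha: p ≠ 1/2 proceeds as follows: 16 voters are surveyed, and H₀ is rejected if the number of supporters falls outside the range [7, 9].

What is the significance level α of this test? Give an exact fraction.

14893/32768

α = P(X ≤ 6 or X ≥ 10 | p = 1/2), X ~ Binomial(16, 1/2).
By symmetry, α = 2·P(X ≤ 6) = 2·(1 + 16 + 120 + 560 + 1820 + 4368 + 8008)/65536 = 29786/65536 = 14893/32768.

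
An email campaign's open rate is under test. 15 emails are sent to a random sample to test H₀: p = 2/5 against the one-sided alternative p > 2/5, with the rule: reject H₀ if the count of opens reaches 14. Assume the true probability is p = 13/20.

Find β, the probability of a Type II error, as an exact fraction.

16151694793243741949/16384000000000000000

A Type II error is failing to reject when Ha holds: with p = 13/20, β = P(Y ≤ 13).
Summing C(15,j)·(13/20)^j·(7/20)^{15-j} for j = 0..13 gives 16151694793243741949/16384000000000000000.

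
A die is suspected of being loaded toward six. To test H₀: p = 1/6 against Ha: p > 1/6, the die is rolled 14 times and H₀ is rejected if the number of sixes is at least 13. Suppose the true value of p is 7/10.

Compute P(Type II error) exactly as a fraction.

A Type II error is failing to reject when Ha holds: with p = 7/10, β = P(Y ≤ 12).
Summing C(14,j)·(7/10)^j·(3/10)^{14-j} for j = 0..12 gives 95252438490057/100000000000000.

95252438490057/100000000000000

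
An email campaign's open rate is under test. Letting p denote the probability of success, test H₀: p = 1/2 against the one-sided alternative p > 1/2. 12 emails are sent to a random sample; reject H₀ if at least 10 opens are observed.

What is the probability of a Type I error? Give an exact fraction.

79/4096

α = P(reject H₀ | H₀ true) = P(K ≥ 10 | p = 1/2), with K ~ Binomial(12, 1/2).
P(K ≥ 10) = [C(12,10) + C(12,11) + C(12,12)] / 2^12 = (66 + 12 + 1) / 4096 = 79/4096.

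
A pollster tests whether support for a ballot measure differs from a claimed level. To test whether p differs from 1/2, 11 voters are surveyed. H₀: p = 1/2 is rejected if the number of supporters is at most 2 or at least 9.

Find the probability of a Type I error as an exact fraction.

67/1024

α = P(K ≤ 2 or K ≥ 9 | p = 1/2), K ~ Binomial(11, 1/2).
The two tails are symmetric, so α = 2·(1 + 11 + 55)/2^11 = 134/2048 = 67/1024.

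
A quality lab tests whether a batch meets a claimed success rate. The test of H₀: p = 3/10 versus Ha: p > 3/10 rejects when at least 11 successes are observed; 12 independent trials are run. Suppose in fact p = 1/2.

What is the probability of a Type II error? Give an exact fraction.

A Type II error is failing to reject when Ha holds: with p = 1/2, β = P(Y ≤ 10).
Adding the binomial probabilities P(Y=0)+…+P(Y=10) at p = 1/2 gives 4083/4096.

4083/4096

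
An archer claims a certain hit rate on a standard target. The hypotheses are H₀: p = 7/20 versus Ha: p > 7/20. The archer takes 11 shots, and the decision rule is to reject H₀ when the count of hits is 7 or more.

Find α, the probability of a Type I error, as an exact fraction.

1026922708651/20480000000000

α = P(reject H₀ | H₀ true) = P(X ≥ 7 | p = 7/20), with X ~ Binomial(11, 7/20).
P(X ≥ 7) = Σ_{j=7}^{11} C(11,j)·(7/20)^j·(13/20)^{11-j} = 1026922708651/20480000000000.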